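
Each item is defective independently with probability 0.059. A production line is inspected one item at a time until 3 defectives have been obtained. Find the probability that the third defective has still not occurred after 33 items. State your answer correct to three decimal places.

0.692

Needing more than 33 items ⇔ fewer than 3 successes in the first 33. With X ~ Binomial(33, 0.059), P(Y > 33) = P(X ≤ 2).
  k=0: C(33,0)·0.059^0·0.941^33 = 0.13442
  k=1: C(33,1)·0.059^1·0.941^32 = 0.27812
  k=2: C(33,2)·0.059^2·0.941^31 = 0.27901
P(X ≤ 2) = 0.69155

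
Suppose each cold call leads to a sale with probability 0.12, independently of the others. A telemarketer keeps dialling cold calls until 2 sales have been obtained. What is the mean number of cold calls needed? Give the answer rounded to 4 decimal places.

16.6667

Y = total cold calls until the second success; negative binomial with r=2, p=0.12.
E[Y] = r / p = 2 / 0.12 = 16.666667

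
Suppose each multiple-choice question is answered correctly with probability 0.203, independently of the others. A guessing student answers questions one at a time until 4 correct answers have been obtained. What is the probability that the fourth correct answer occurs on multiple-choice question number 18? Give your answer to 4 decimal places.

Y = trial on which the fourth success occurs; negative binomial, r=4, p=0.203.
P(Y=18) = C(17,3) · p^4 · (1−p)^14
= 680 · 0.0016982 · 0.041727 = 0.048185

0.0482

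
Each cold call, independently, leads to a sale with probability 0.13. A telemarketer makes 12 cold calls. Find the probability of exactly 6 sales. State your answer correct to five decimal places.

0.00193

X ~ Binomial(n=12, p=0.13).
P(X=6) = C(12,6) · p^6 · (1−p)^6
= 924 · 4.8268e-06 · 0.43363 = 0.0019340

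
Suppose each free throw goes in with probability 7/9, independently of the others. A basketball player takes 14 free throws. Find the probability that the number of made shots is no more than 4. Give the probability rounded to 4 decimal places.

X ~ Binomial(14, 0.777778); P(X ≤ 4) = Σ C(14,k) p^k (1−p)^(14−k) over k:
  k=0: C(14,0)·0.777778^0·0.222222^14 = 0.000000
  k=1: C(14,1)·0.777778^1·0.222222^13 = 0.000000
  k=2: C(14,2)·0.777778^2·0.222222^12 = 0.000001
  k=3: C(14,3)·0.777778^3·0.222222^11 = 0.000011
  k=4: C(14,4)·0.777778^4·0.222222^10 = 0.000108
Total = 0.000120

0.0001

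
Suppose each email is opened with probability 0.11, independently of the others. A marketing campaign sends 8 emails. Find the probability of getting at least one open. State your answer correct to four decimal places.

0.6063

P(at least one) = 1 − P(none) = 1 − (1 − 0.11)^8
= 1 − 0.393659 = 0.606341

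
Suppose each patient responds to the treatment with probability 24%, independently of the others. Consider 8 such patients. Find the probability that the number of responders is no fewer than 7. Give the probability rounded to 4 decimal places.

0.0003

X ~ Binomial(8, 0.24); P(X ≥ 7) = Σ C(8,k) p^k (1−p)^(8−k) over k:
  k=7: C(8,7)·0.24^7·0.76^1 = 0.000279
  k=8: C(8,8)·0.24^8·0.76^0 = 0.000011
Total = 0.000290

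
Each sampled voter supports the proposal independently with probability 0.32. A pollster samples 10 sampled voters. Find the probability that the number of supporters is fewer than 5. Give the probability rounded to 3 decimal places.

X ~ Binomial(10, 0.32); P(X ≤ 4) = Σ C(10,k) p^k (1−p)^(10−k) over k:
  k=0: C(10,0)·0.32^0·0.68^10 = 0.02114
  k=1: C(10,1)·0.32^1·0.68^9 = 0.09948
  k=2: C(10,2)·0.32^2·0.68^8 = 0.21066
  k=3: C(10,3)·0.32^3·0.68^7 = 0.26436
  k=4: C(10,4)·0.32^4·0.68^6 = 0.21771
Total = 0.81334

0.813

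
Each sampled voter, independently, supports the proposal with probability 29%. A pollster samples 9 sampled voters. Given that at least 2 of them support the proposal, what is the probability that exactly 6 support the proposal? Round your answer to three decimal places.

0.023

X ~ Binomial(9, 0.29). Want P(X=6 | X≥2) = P(X=6) / P(X≥2).
P(X=6) = C(9,6)·0.29^6·0.71^3 = 0.01788
P(X≥2) = 1 − 0.04585 − 0.16854 = 0.78561
Ratio = 0.01788 / 0.78561 = 0.02276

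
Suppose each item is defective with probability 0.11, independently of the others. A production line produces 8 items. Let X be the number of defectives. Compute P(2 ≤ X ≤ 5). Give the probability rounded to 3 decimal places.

0.217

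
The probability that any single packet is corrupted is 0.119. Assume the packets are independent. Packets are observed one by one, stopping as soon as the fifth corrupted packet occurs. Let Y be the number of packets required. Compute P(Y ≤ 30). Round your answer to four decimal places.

Finishing within 30 packets ⇔ at least 5 successes in the first 30. With X ~ Binomial(30, 0.119), P(Y ≤ 30) = 1 − P(X ≤ 4).
  k=0: C(30,0)·0.119^0·0.881^30 = 0.022350
  k=1: C(30,1)·0.119^1·0.881^29 = 0.090567
  k=2: C(30,2)·0.119^2·0.881^28 = 0.177382
  k=3: C(30,3)·0.119^3·0.881^27 = 0.223623
  k=4: C(30,4)·0.119^4·0.881^26 = 0.203888
1 − 0.717809 = 0.282191

0.2822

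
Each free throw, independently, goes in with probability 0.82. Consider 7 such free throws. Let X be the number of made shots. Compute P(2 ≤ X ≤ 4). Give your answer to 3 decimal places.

0.115

X ~ Binomial(7, 0.82); P(2 ≤ X ≤ 4) = Σ C(7,k) p^k (1−p)^(7−k) over k:
  k=2: C(7,2)·0.82^2·0.18^5 = 0.00267
  k=3: C(7,3)·0.82^3·0.18^4 = 0.02026
  k=4: C(7,4)·0.82^4·0.18^3 = 0.09229
Total = 0.11521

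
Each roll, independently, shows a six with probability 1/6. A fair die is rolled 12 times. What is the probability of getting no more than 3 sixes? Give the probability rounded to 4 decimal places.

0.8748

X ~ Binomial(12, 0.166667); P(X ≤ 3) = Σ C(12,k) p^k (1−p)^(12−k) over k:
  k=0: C(12,0)·0.166667^0·0.833333^12 = 0.112157
  k=1: C(12,1)·0.166667^1·0.833333^11 = 0.269176
  k=2: C(12,2)·0.166667^2·0.833333^10 = 0.296094
  k=3: C(12,3)·0.166667^3·0.833333^9 = 0.197396
Total = 0.874822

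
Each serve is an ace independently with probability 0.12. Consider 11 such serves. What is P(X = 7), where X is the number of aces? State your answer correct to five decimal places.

0.00007

X ~ Binomial(n=11, p=0.12).
P(X=7) = C(11,7) · p^7 · (1−p)^4
= 330 · 3.5832e-07 · 0.5997 = 0.0000709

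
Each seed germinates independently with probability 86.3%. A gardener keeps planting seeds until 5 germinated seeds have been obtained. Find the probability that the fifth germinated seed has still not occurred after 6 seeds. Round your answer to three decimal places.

0.193

Needing more than 6 seeds ⇔ fewer than 5 successes in the first 6. With X ~ Binomial(6, 0.863), P(Y > 6) = P(X ≤ 4).
  k=0: C(6,0)·0.863^0·0.137^6 = 0.00001
  k=1: C(6,1)·0.863^1·0.137^5 = 0.00025
  k=2: C(6,2)·0.863^2·0.137^4 = 0.00394
  k=3: C(6,3)·0.863^3·0.137^3 = 0.03305
  k=4: C(6,4)·0.863^4·0.137^2 = 0.15616
P(X ≤ 4) = 0.19341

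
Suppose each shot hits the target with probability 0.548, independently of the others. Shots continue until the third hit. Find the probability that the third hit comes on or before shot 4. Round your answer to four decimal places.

0.3877

Finishing within 4 shots ⇔ at least 3 successes in the first 4. With X ~ Binomial(4, 0.548), P(Y ≤ 4) = 1 − P(X ≤ 2).
  k=0: C(4,0)·0.548^0·0.452^4 = 0.041740
  k=1: C(4,1)·0.548^1·0.452^3 = 0.202421
  k=2: C(4,2)·0.548^2·0.452^2 = 0.368120
1 − 0.612281 = 0.387719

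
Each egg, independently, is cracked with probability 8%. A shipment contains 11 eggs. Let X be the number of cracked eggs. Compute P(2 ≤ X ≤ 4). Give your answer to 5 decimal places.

X ~ Binomial(11, 0.08); P(2 ≤ X ≤ 4) = Σ C(11,k) p^k (1−p)^(11−k) over k:
  k=2: C(11,2)·0.08^2·0.92^9 = 0.1662008
  k=3: C(11,3)·0.08^3·0.92^8 = 0.0433567
  k=4: C(11,4)·0.08^4·0.92^7 = 0.0075403
Total = 0.2170978

0.21710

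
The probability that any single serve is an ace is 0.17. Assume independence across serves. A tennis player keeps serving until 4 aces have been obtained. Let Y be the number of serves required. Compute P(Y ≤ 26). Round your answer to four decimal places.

Finishing within 26 serves ⇔ at least 4 successes in the first 26. With X ~ Binomial(26, 0.17), P(Y ≤ 26) = 1 − P(X ≤ 3).
  k=0: C(26,0)·0.17^0·0.83^26 = 0.007871
  k=1: C(26,1)·0.17^1·0.83^25 = 0.041915
  k=2: C(26,2)·0.17^2·0.83^24 = 0.107314
  k=3: C(26,3)·0.17^3·0.83^23 = 0.175839
1 − 0.332940 = 0.667060

0.6671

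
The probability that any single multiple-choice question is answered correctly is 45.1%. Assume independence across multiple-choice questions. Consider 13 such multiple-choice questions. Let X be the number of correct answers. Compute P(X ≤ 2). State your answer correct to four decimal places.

X ~ Binomial(13, 0.451); P(X ≤ 2) = Σ C(13,k) p^k (1−p)^(13−k) over k:
  k=0: C(13,0)·0.451^0·0.549^13 = 0.000412
  k=1: C(13,1)·0.451^1·0.549^12 = 0.004395
  k=2: C(13,2)·0.451^2·0.549^11 = 0.021664
Total = 0.026471

0.0265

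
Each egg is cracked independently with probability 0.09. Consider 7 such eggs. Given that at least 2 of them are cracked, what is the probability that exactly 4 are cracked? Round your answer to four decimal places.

X ~ Binomial(7, 0.09). Want P(X=4 | X≥2) = P(X=4) / P(X≥2).
P(X=4) = C(7,4)·0.09^4·0.91^3 = 0.001730
P(X≥2) = 1 − 0.516761 − 0.357758 = 0.125481
Ratio = 0.001730 / 0.125481 = 0.013791

0.0138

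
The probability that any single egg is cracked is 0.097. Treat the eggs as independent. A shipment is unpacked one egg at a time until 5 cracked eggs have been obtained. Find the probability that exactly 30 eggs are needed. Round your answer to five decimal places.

Y = trial on which the fifth success occurs; negative binomial, r=5, p=0.097.
P(Y=30) = C(29,4) · p^5 · (1−p)^25
= 23751 · 8.5873e-06 · 0.078018 = 0.0159124

0.01591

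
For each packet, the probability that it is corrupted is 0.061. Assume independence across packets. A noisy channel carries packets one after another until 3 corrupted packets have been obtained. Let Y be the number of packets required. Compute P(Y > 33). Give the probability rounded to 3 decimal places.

Needing more than 33 packets ⇔ fewer than 3 successes in the first 33. With X ~ Binomial(33, 0.061), P(Y > 33) = P(X ≤ 2).
  k=0: C(33,0)·0.061^0·0.939^33 = 0.12530
  k=1: C(33,1)·0.061^1·0.939^32 = 0.26862
  k=2: C(33,2)·0.061^2·0.939^31 = 0.27921
P(X ≤ 2) = 0.67313

0.673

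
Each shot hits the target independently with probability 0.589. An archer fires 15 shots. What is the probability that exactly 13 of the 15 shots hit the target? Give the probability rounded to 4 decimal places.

X ~ Binomial(n=15, p=0.589).
P(X=13) = C(15,13) · p^13 · (1−p)^2
= 105 · 0.0010268 · 0.16892 = 0.018213

0.0182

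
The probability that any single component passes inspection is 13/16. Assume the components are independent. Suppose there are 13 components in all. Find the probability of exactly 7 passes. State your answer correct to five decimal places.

X ~ Binomial(n=13, p=0.8125).
P(X=7) = C(13,7) · p^7 · (1−p)^6
= 1716 · 0.23376 · 4.3452e-05 = 0.0174296

0.01743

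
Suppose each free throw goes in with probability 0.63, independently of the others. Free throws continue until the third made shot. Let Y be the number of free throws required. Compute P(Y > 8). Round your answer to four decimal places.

0.0336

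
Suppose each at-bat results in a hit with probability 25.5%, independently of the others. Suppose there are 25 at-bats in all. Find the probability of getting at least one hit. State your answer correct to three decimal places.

0.999

P(at least one) = 1 − P(none) = 1 − (1 − 0.255)^25
= 1 − 0.00064 = 0.99936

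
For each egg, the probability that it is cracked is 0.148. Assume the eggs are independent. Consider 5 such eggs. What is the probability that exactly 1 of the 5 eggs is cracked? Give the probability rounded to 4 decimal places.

0.3899

X ~ Binomial(n=5, p=0.148).
P(X=1) = C(5,1) · p^1 · (1−p)^4
= 5 · 0.148 · 0.52694 = 0.389933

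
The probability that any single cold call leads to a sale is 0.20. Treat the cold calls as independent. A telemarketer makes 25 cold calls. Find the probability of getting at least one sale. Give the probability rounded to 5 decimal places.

P(at least one) = 1 − P(none) = 1 − (1 − 0.20)^25
= 1 − 0.0037779 = 0.9962221

0.99622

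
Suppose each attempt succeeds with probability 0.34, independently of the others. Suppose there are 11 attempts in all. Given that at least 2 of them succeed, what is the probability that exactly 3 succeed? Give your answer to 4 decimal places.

0.2508

X ~ Binomial(11, 0.34). Want P(X=3 | X≥2) = P(X=3) / P(X≥2).
P(X=3) = C(11,3)·0.34^3·0.66^8 = 0.233492
P(X≥2) = 1 − 0.010351 − 0.058656 = 0.930993
Ratio = 0.233492 / 0.930993 = 0.250799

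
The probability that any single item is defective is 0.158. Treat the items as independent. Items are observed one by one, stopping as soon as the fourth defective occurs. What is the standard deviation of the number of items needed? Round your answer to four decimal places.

Y = total items until the fourth success; negative binomial with r=4, p=0.158.
SD(Y) = √[r(1−p)/p²] = √(134.914277) = 11.615261

11.6153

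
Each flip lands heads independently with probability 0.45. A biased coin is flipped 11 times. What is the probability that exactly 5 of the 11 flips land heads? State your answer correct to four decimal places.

0.2360

X ~ Binomial(n=11, p=0.45).
P(X=5) = C(11,5) · p^5 · (1−p)^6
= 462 · 0.018453 · 0.027681 = 0.235983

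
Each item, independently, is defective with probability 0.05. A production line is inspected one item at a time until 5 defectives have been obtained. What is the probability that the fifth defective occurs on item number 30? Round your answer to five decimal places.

0.00206

Y = trial on which the fifth success occurs; negative binomial, r=5, p=0.05.
P(Y=30) = C(29,4) · p^5 · (1−p)^25
= 23751 · 3.125e-07 · 0.27739 = 0.0020588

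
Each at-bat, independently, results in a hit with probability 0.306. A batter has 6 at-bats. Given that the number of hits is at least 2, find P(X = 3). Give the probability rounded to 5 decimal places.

X ~ Binomial(6, 0.306). Want P(X=3 | X≥2) = P(X=3) / P(X≥2).
P(X=3) = C(6,3)·0.306^3·0.694^3 = 0.1915458
P(X≥2) = 1 − 0.1117267 − 0.2955766 = 0.5926968
Ratio = 0.1915458 / 0.5926968 = 0.3231768

0.32318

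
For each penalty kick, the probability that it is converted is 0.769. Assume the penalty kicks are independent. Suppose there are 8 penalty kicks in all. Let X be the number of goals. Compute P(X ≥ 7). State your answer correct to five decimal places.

0.41619

X ~ Binomial(8, 0.769); P(X ≥ 7) = Σ C(8,k) p^k (1−p)^(8−k) over k:
  k=7: C(8,7)·0.769^7·0.231^1 = 0.2938910
  k=8: C(8,8)·0.769^8·0.231^0 = 0.1222956
Total = 0.4161866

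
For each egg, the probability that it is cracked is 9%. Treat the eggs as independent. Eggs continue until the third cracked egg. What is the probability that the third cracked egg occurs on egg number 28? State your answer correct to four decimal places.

Y = trial on which the third success occurs; negative binomial, r=3, p=0.09.
P(Y=28) = C(27,2) · p^3 · (1−p)^25
= 351 · 0.000729 · 0.094631 = 0.024214

0.0242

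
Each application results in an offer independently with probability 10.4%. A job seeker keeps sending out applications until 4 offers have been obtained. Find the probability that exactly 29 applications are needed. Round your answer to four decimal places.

0.0246

Y = trial on which the fourth success occurs; negative binomial, r=4, p=0.104.
P(Y=29) = C(28,3) · p^4 · (1−p)^25
= 3276 · 0.00011699 · 0.064224 = 0.024614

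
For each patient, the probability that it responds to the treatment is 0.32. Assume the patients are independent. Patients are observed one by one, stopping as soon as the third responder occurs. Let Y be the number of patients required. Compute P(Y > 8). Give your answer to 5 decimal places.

Needing more than 8 patients ⇔ fewer than 3 successes in the first 8. With X ~ Binomial(8, 0.32), P(Y > 8) = P(X ≤ 2).
  k=0: C(8,0)·0.32^0·0.68^8 = 0.0457163
  k=1: C(8,1)·0.32^1·0.68^7 = 0.1721085
  k=2: C(8,2)·0.32^2·0.68^6 = 0.2834728
P(X ≤ 2) = 0.5012977

0.50130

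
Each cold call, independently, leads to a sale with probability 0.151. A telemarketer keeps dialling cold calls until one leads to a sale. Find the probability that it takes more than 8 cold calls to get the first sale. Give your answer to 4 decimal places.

Y = number of cold calls to the first success; geometric, p = 0.151.
P(Y > 8) = P(first 8 all fail) = (1−p)^8 = 0.269936

0.2699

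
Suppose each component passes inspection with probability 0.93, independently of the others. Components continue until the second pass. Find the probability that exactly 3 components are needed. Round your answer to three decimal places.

Y = trial on which the second success occurs; negative binomial, r=2, p=0.93.
P(Y=3) = C(2,1) · p^2 · (1−p)^1
= 2 · 0.8649 · 0.07 = 0.12109

0.121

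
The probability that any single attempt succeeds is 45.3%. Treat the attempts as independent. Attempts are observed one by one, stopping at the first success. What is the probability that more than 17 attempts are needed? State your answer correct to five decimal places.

0.00004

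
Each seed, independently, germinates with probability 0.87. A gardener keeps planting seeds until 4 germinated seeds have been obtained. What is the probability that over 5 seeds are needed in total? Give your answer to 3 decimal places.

Needing more than 5 seeds ⇔ fewer than 4 successes in the first 5. With X ~ Binomial(5, 0.87), P(Y > 5) = P(X ≤ 3).
  k=0: C(5,0)·0.87^0·0.13^5 = 0.00004
  k=1: C(5,1)·0.87^1·0.13^4 = 0.00124
  k=2: C(5,2)·0.87^2·0.13^3 = 0.01663
  k=3: C(5,3)·0.87^3·0.13^2 = 0.11129
P(X ≤ 3) = 0.12920

0.129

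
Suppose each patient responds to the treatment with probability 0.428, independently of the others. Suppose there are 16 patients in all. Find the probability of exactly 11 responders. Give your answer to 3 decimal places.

0.024

X ~ Binomial(n=16, p=0.428).
P(X=11) = C(16,11) · p^11 · (1−p)^5
= 4368 · 8.8284e-05 · 0.061232 = 0.02361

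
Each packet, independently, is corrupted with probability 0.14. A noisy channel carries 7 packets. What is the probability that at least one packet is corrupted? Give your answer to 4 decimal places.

P(at least one) = 1 − P(none) = 1 − (1 − 0.14)^7
= 1 − 0.347928 = 0.652072

0.6521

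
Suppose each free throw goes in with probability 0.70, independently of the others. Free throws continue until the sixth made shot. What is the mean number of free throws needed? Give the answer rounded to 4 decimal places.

8.5714

Y = total free throws until the sixth success; negative binomial with r=6, p=0.70.
E[Y] = r / p = 6 / 0.70 = 8.571429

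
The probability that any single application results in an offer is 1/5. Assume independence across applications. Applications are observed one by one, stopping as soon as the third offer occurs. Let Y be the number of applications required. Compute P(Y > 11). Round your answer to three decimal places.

0.617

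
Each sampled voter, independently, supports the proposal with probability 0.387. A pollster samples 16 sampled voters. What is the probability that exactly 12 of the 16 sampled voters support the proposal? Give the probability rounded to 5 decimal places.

0.00290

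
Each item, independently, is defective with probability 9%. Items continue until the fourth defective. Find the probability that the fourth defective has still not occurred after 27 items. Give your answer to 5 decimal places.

0.77841

Needing more than 27 items ⇔ fewer than 4 successes in the first 27. With X ~ Binomial(27, 0.09), P(Y > 27) = P(X ≤ 3).
  k=0: C(27,0)·0.09^0·0.91^27 = 0.0783642
  k=1: C(27,1)·0.09^1·0.91^26 = 0.2092582
  k=2: C(27,2)·0.09^2·0.91^25 = 0.2690463
  k=3: C(27,3)·0.09^3·0.91^24 = 0.2217414
P(X ≤ 3) = 0.7784100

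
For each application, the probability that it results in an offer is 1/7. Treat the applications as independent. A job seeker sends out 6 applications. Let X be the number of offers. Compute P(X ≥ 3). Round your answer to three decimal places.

0.042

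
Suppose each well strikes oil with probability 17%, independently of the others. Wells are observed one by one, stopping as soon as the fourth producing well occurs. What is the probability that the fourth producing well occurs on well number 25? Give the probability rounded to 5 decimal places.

Y = trial on which the fourth success occurs; negative binomial, r=4, p=0.17.
P(Y=25) = C(24,3) · p^4 · (1−p)^21
= 2024 · 0.00083521 · 0.019982 = 0.0337789

0.03378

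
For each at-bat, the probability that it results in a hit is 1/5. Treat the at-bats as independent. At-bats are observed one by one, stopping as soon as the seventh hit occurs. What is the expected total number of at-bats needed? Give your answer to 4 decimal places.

Y = total at-bats until the seventh success; negative binomial with r=7, p=0.20.
E[Y] = r / p = 7 / 0.20 = 35.000000

35.0000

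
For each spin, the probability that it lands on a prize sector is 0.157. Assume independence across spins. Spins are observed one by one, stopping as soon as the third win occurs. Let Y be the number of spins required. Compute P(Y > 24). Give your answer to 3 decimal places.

Needing more than 24 spins ⇔ fewer than 3 successes in the first 24. With X ~ Binomial(24, 0.157), P(Y > 24) = P(X ≤ 2).
  k=0: C(24,0)·0.157^0·0.843^24 = 0.01659
  k=1: C(24,1)·0.157^1·0.843^23 = 0.07416
  k=2: C(24,2)·0.157^2·0.843^22 = 0.15882
P(X ≤ 2) = 0.24957

0.250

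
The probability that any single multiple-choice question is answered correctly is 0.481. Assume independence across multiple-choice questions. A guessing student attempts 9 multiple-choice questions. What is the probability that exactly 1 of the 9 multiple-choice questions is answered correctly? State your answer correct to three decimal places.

0.023

X ~ Binomial(n=9, p=0.481).
P(X=1) = C(9,1) · p^1 · (1−p)^8
= 9 · 0.481 · 0.0052643 = 0.02279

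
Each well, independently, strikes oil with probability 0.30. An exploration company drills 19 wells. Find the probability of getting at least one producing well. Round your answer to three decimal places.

0.999

P(at least one) = 1 − P(none) = 1 − (1 − 0.30)^19
= 1 − 0.00114 = 0.99886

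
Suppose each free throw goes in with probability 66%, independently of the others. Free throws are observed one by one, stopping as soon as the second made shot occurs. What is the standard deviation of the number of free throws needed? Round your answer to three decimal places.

1.249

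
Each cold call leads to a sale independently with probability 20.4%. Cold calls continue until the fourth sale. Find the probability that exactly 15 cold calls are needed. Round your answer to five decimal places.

0.05125

Y = trial on which the fourth success occurs; negative binomial, r=4, p=0.204.
P(Y=15) = C(14,3) · p^4 · (1−p)^11
= 364 · 0.0017319 · 0.081291 = 0.0512467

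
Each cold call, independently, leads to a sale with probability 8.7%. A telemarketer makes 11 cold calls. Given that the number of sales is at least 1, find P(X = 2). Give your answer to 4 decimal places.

0.2901

X ~ Binomial(11, 0.087). Want P(X=2 | X≥1) = P(X=2) / P(X≥1).
P(X=2) = C(11,2)·0.087^2·0.913^9 = 0.183501
P(X≥1) = 1 − 0.367433 = 0.632567
Ratio = 0.183501 / 0.632567 = 0.290089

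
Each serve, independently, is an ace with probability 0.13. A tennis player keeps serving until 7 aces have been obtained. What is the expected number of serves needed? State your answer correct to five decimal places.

Y = total serves until the seventh success; negative binomial with r=7, p=0.13.
E[Y] = r / p = 7 / 0.13 = 53.8461538

53.84615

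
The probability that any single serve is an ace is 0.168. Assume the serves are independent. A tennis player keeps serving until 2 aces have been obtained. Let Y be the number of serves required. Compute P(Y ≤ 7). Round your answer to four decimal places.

Finishing within 7 serves ⇔ at least 2 successes in the first 7. With X ~ Binomial(7, 0.168), P(Y ≤ 7) = 1 − P(X ≤ 1).
  k=0: C(7,0)·0.168^0·0.832^7 = 0.275971
  k=1: C(7,1)·0.168^1·0.832^6 = 0.390074
1 − 0.666045 = 0.333955

0.3340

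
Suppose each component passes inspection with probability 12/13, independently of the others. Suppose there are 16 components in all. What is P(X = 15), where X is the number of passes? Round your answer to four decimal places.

X ~ Binomial(n=16, p=0.923077).
P(X=15) = C(16,15) · p^15 · (1−p)^1
= 16 · 0.301 · 0.076923 = 0.370463

0.3705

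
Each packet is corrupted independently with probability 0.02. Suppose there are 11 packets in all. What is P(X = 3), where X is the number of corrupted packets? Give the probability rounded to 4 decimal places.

0.0011

X ~ Binomial(n=11, p=0.02).
P(X=3) = C(11,3) · p^3 · (1−p)^8
= 165 · 8e-06 · 0.85076 = 0.001123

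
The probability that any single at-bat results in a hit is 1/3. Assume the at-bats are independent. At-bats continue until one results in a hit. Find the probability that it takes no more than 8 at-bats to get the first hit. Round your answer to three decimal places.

Y = number of at-bats to the first success; geometric, p = 0.333333.
P(Y ≤ 8) = 1 − (1−p)^8 = 1 − 0.03902 = 0.96098

0.961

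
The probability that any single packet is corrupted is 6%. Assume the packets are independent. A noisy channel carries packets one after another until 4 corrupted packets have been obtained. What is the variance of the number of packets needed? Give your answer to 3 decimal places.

1044.444

Y = total packets until the fourth success; negative binomial with r=4, p=0.06.
Var(Y) = r(1−p)/p² = 4·0.94 / 0.06² = 1044.44444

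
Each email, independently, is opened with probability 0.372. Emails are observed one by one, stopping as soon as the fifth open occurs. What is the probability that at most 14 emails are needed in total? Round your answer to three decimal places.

0.644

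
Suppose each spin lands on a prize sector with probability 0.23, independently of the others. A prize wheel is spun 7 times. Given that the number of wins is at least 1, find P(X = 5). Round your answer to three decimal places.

X ~ Binomial(7, 0.23). Want P(X=5 | X≥1) = P(X=5) / P(X≥1).
P(X=5) = C(7,5)·0.23^5·0.77^2 = 0.00801
P(X≥1) = 1 − 0.16049 = 0.83951
Ratio = 0.00801 / 0.83951 = 0.00955

0.010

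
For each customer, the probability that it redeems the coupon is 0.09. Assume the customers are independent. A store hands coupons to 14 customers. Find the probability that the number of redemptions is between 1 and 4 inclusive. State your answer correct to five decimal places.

X ~ Binomial(14, 0.09); P(1 ≤ X ≤ 4) = Σ C(14,k) p^k (1−p)^(14−k) over k:
  k=1: C(14,1)·0.09^1·0.91^13 = 0.3697504
  k=2: C(14,2)·0.09^2·0.91^12 = 0.2376967
  k=3: C(14,3)·0.09^3·0.91^11 = 0.0940339
  k=4: C(14,4)·0.09^4·0.91^10 = 0.0255751
Total = 0.7270561

0.72706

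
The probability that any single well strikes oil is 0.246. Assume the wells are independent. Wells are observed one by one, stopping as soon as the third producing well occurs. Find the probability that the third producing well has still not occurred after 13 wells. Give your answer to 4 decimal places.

Needing more than 13 wells ⇔ fewer than 3 successes in the first 13. With X ~ Binomial(13, 0.246), P(Y > 13) = P(X ≤ 2).
  k=0: C(13,0)·0.246^0·0.754^13 = 0.025458
  k=1: C(13,1)·0.246^1·0.754^12 = 0.107978
  k=2: C(13,2)·0.246^2·0.754^11 = 0.211373
P(X ≤ 2) = 0.344809

0.3448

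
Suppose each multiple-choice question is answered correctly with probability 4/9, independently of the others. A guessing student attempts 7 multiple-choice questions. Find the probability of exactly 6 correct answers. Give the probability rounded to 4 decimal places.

0.0300

X ~ Binomial(n=7, p=0.444444).
P(X=6) = C(7,6) · p^6 · (1−p)^1
= 7 · 0.0077073 · 0.55556 = 0.029973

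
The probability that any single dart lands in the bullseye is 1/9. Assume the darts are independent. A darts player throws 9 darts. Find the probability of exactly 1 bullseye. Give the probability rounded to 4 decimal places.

0.3897

X ~ Binomial(n=9, p=0.111111).
P(X=1) = C(9,1) · p^1 · (1−p)^8
= 9 · 0.11111 · 0.38974 = 0.389744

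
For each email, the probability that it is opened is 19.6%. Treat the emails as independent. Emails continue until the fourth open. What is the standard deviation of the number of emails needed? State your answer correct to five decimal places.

Y = total emails until the fourth success; negative binomial with r=4, p=0.196.
SD(Y) = √[r(1−p)/p²] = √(83.7151187) = 9.1495966

9.14960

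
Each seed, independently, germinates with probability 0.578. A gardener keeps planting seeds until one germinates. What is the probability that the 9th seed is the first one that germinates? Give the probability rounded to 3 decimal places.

0.001

Geometric (trials to first success), p = 0.578.
P(Y = 9) = (1−p)^8 · p = 0.0010058 · 0.578 = 0.00058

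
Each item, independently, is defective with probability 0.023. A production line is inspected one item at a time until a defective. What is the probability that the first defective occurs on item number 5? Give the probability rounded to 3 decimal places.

Geometric (trials to first success), p = 0.023.
P(Y = 5) = (1−p)^4 · p = 0.91113 · 0.023 = 0.02096

0.021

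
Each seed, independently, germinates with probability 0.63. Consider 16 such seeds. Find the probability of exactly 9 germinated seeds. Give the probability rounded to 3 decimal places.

0.170

X ~ Binomial(n=16, p=0.63).
P(X=9) = C(16,9) · p^9 · (1−p)^7
= 11440 · 0.015634 · 0.00094932 = 0.16979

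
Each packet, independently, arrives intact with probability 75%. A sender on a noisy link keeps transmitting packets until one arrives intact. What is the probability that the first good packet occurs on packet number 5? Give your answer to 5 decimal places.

0.00293

Geometric (trials to first success), p = 0.75.
P(Y = 5) = (1−p)^4 · p = 0.0039062 · 0.75 = 0.0029297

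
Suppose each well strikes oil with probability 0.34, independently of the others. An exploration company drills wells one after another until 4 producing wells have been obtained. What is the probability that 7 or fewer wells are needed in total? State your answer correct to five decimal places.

Finishing within 7 wells ⇔ at least 4 successes in the first 7. With X ~ Binomial(7, 0.34), P(Y ≤ 7) = 1 − P(X ≤ 3).
  k=0: C(7,0)·0.34^0·0.66^7 = 0.0545516
  k=1: C(7,1)·0.34^1·0.66^6 = 0.1967164
  k=2: C(7,2)·0.34^2·0.66^5 = 0.3040163
  k=3: C(7,3)·0.34^3·0.66^4 = 0.2610241
1 − 0.8163083 = 0.1836917

0.18369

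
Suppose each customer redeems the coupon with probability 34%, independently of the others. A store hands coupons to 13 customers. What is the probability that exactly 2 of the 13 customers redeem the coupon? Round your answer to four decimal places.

0.0933

X ~ Binomial(n=13, p=0.34).
P(X=2) = C(13,2) · p^2 · (1−p)^11
= 78 · 0.1156 · 0.010351 = 0.093333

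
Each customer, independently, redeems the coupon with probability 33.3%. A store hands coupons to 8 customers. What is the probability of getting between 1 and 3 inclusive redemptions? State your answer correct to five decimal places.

X ~ Binomial(8, 0.333); P(1 ≤ X ≤ 3) = Σ C(8,k) p^k (1−p)^(8−k) over k:
  k=1: C(8,1)·0.333^1·0.667^7 = 0.1564642
  k=2: C(8,2)·0.333^2·0.667^6 = 0.2734019
  k=3: C(8,3)·0.333^3·0.667^5 = 0.2729920
Total = 0.7028581

0.70286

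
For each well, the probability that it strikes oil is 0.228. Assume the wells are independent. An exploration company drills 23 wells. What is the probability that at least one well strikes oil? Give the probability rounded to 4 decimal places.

P(at least one) = 1 − P(none) = 1 − (1 − 0.228)^23
= 1 − 0.002601 = 0.997399

0.9974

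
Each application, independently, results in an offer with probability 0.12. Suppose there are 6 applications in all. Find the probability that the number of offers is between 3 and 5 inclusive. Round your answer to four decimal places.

0.0261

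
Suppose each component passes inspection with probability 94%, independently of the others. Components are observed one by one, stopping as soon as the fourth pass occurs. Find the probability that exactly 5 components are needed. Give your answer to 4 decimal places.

0.1874

Y = trial on which the fourth success occurs; negative binomial, r=4, p=0.94.
P(Y=5) = C(4,3) · p^4 · (1−p)^1
= 4 · 0.78075 · 0.06 = 0.187380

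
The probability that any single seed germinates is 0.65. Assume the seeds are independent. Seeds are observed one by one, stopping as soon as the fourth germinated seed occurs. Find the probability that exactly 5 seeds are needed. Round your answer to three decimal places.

0.250

Y = trial on which the fourth success occurs; negative binomial, r=4, p=0.65.
P(Y=5) = C(4,3) · p^4 · (1−p)^1
= 4 · 0.17851 · 0.35 = 0.24991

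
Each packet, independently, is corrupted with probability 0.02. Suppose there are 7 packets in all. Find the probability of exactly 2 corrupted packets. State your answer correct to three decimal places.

0.008

X ~ Binomial(n=7, p=0.02).
P(X=2) = C(7,2) · p^2 · (1−p)^5
= 21 · 0.0004 · 0.90392 = 0.00759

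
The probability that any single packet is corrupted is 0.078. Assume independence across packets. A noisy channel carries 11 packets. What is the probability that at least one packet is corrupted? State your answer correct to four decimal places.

P(at least one) = 1 − P(none) = 1 − (1 − 0.078)^11
= 1 − 0.409298 = 0.590702

0.5907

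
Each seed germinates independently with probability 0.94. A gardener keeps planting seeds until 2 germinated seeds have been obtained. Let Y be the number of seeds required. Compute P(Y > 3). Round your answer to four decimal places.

0.0104

Needing more than 3 seeds ⇔ fewer than 2 successes in the first 3. With X ~ Binomial(3, 0.94), P(Y > 3) = P(X ≤ 1).
  k=0: C(3,0)·0.94^0·0.06^3 = 0.000216
  k=1: C(3,1)·0.94^1·0.06^2 = 0.010152
P(X ≤ 1) = 0.010368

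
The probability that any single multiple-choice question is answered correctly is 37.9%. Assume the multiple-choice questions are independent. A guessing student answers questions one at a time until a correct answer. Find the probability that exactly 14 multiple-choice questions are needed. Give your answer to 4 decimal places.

Geometric (trials to first success), p = 0.379.
P(Y = 14) = (1−p)^13 · p = 0.0020426 · 0.379 = 0.000774

0.0008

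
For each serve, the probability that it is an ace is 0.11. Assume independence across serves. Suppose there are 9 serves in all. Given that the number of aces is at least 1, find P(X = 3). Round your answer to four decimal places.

0.0855

X ~ Binomial(9, 0.11). Want P(X=3 | X≥1) = P(X=3) / P(X≥1).
P(X=3) = C(9,3)·0.11^3·0.89^6 = 0.055564
P(X≥1) = 1 − 0.350356 = 0.649644
Ratio = 0.055564 / 0.649644 = 0.085531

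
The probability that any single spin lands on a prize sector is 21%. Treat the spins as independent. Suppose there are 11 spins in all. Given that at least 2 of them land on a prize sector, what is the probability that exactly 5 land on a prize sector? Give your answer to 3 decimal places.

X ~ Binomial(11, 0.21). Want P(X=5 | X≥2) = P(X=5) / P(X≥2).
P(X=5) = C(11,5)·0.21^5·0.79^6 = 0.04587
P(X≥2) = 1 − 0.07480 − 0.21872 = 0.70648
Ratio = 0.04587 / 0.70648 = 0.06492

0.065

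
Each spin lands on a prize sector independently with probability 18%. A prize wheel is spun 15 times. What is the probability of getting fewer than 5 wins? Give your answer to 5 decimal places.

X ~ Binomial(15, 0.18); P(X ≤ 4) = Σ C(15,k) p^k (1−p)^(15−k) over k:
  k=0: C(15,0)·0.18^0·0.82^15 = 0.0509575
  k=1: C(15,1)·0.18^1·0.82^14 = 0.1677868
  k=2: C(15,2)·0.18^2·0.82^13 = 0.2578187
  k=3: C(15,3)·0.18^3·0.82^12 = 0.2452422
  k=4: C(15,4)·0.18^4·0.82^11 = 0.1615009
Total = 0.8833060

0.88331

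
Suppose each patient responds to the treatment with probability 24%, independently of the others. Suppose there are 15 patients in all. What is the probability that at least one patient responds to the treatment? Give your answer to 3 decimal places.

P(at least one) = 1 − P(none) = 1 − (1 − 0.24)^15
= 1 − 0.01630 = 0.98370

0.984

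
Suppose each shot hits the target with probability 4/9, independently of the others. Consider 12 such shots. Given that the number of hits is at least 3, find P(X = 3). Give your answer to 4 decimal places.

X ~ Binomial(12, 0.444444). Want P(X=3 | X≥3) = P(X=3) / P(X≥3).
P(X=3) = C(12,3)·0.444444^3·0.555556^9 = 0.097369
P(X≥3) = 1 − 0.000864 − 0.008299 − 0.036514 = 0.954324
Ratio = 0.097369 / 0.954324 = 0.102030

0.1020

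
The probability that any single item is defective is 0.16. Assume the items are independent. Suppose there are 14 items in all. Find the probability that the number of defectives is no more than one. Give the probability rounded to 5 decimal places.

X ~ Binomial(14, 0.16); P(X ≤ 1) = Σ C(14,k) p^k (1−p)^(14−k) over k:
  k=0: C(14,0)·0.16^0·0.84^14 = 0.0870783
  k=1: C(14,1)·0.16^1·0.84^13 = 0.2322088
Total = 0.3192871

0.31929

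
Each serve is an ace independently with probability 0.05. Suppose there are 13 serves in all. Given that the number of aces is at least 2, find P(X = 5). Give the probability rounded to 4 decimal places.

0.0020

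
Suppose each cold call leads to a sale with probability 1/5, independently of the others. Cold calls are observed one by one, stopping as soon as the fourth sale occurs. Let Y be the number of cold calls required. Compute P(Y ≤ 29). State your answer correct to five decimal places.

0.85962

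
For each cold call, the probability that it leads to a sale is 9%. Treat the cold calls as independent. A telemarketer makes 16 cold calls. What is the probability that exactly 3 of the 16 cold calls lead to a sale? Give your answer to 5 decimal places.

X ~ Binomial(n=16, p=0.09).
P(X=3) = C(16,3) · p^3 · (1−p)^13
= 560 · 0.000729 · 0.29345 = 0.1197991

0.11980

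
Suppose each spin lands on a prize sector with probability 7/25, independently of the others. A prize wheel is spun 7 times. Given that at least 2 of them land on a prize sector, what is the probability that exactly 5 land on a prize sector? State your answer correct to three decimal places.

X ~ Binomial(7, 0.28). Want P(X=5 | X≥2) = P(X=5) / P(X≥2).
P(X=5) = C(7,5)·0.28^5·0.72^2 = 0.01874
P(X≥2) = 1 − 0.10031 − 0.27306 = 0.62664
Ratio = 0.01874 / 0.62664 = 0.02990

0.030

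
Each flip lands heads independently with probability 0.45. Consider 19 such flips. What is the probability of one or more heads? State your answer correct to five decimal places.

P(at least one) = 1 − P(none) = 1 − (1 − 0.45)^19
= 1 − 0.0000117 = 0.9999883

0.99999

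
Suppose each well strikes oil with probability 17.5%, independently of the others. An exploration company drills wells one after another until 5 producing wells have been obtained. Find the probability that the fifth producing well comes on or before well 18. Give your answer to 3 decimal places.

Finishing within 18 wells ⇔ at least 5 successes in the first 18. With X ~ Binomial(18, 0.175), P(Y ≤ 18) = 1 − P(X ≤ 4).
  k=0: C(18,0)·0.175^0·0.825^18 = 0.03135
  k=1: C(18,1)·0.175^1·0.825^17 = 0.11968
  k=2: C(18,2)·0.175^2·0.825^16 = 0.21579
  k=3: C(18,3)·0.175^3·0.825^15 = 0.24413
  k=4: C(18,4)·0.175^4·0.825^14 = 0.19419
1 − 0.80513 = 0.19487

0.195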